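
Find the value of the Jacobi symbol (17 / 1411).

Reciprocity: 17 ≡ 1 and 1411 ≡ 3 (mod 4), so (17/1411) = +(1411/17).
Reduce top mod 17: now compute (0/17).
Top reduces to 0: gcd > 1, so the symbol is 0.

0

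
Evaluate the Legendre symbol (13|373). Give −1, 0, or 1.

1

Euler's criterion: (13/373) ≡ 13^186 (mod 373).
13^2 ≡ 169 (mod 373)
13^4 ≡ 213 (mod 373)
13^8 ≡ 236 (mod 373)
13^16 ≡ 119 (mod 373)
13^32 ≡ 360 (mod 373)
13^64 ≡ 169 (mod 373)
13^128 ≡ 213 (mod 373)
13^186 = 13^(128+32+16+8+2) ≡ 1 (mod 373).
Result is 1, so (13/373) = 1.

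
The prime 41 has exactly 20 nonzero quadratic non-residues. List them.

3 6 7 11 12 13 14 15 17 19 22 24 26 27 28 29 30 34 35 38

Square k = 1,…,20 (k and 41−k give the same square):
1²=1, 2²=4, 3²=9, 4²=16, 5²=25, 6²=36, 7²≡8, 8²≡23, 9²≡40, 10²≡18, 11²≡39, 12²≡21, 13²≡5, 14²≡32, 15²≡20, 16²≡10, 17²≡2, 18²≡37, 19²≡33, 20²≡31 (mod 41).
The residues are {1, 2, 4, 5, 8, 9, 10, 16, 18, 20, 21, 23, 25, 31, 32, 33, 36, 37, 39, 40}; the non-residues are the remaining 20 nonzero classes.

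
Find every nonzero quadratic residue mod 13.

1,3,4,9,10,12

Square k = 1,…,6 (k and 13−k give the same square):
1²=1, 2²=4, 3²=9, 4²≡3, 5²≡12, 6²≡10 (mod 13).
So the quadratic residues mod 13 are {1, 3, 4, 9, 10, 12}.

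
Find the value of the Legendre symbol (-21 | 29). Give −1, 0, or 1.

-1

Euler's criterion: (-21/29) ≡ 8^14 (mod 29).
8^2 ≡ 6 (mod 29)
8^4 ≡ 7 (mod 29)
8^8 ≡ 20 (mod 29)
8^14 = 8^(8+4+2) ≡ 28 (mod 29).
Result is 28 ≡ −1, so (-21/29) = −1.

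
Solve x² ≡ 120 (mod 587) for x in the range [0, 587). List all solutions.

221, 366

Since 587 ≡ 3 (mod 4), a square root of 120 is 120^((587+1)/4) = 120^147 mod 587.
Repeated squaring: 120^2≡312, 120^4≡489, 120^8≡212, 120^16≡332, 120^32≡455, 120^64≡401, 120^128≡550 (mod 587).
120^147 = 120^(128+16+2+1) ≡ 366 (mod 587).
Check: 366² = 133956 ≡ 120 (mod 587). The two roots are 221 and 366.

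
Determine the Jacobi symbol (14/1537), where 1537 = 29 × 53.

1

Pull out 2: since 1537 ≡ 1 (mod 8), (2/1537) = +1.
Reciprocity: 7 ≡ 3 and 1537 ≡ 1 (mod 4), so (7/1537) = +(1537/7).
Reduce top mod 7: now compute (4/7).
Pull out 2^2: since 7 ≡ 7 (mod 8), (2/7) = +1, so (2/7)^2 = +1.
Reached (1/7) = 1. Collecting the sign flips along the way, the symbol is +1.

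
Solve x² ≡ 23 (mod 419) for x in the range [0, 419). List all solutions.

Since 419 ≡ 3 (mod 4), a square root of 23 is 23^((419+1)/4) = 23^105 mod 419.
Repeated squaring: 23^2≡110, 23^4≡368, 23^8≡87, 23^16≡27, 23^32≡310, 23^64≡149 (mod 419).
23^105 = 23^(64+32+8+1) ≡ 237 (mod 419).
Check: 237² = 56169 ≡ 23 (mod 419). The two roots are 182 and 237.

182, 237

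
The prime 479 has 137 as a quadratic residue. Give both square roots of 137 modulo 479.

Since 479 ≡ 3 (mod 4), a square root of 137 is 137^((479+1)/4) = 137^120 mod 479.
Repeated squaring: 137^2≡88, 137^4≡80, 137^8≡173, 137^16≡231, 137^32≡192, 137^64≡460 (mod 479).
137^120 = 137^(64+32+16+8) ≡ 63 (mod 479).
Check: 63² = 3969 ≡ 137 (mod 479). The two roots are 63 and 416.

63, 416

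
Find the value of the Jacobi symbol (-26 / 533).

0

First reduce: -26 ≡ 507 (mod 533).
Reciprocity: 507 ≡ 3 and 533 ≡ 1 (mod 4), so (507/533) = +(533/507).
Reduce top mod 507: now compute (26/507).
Pull out 2: since 507 ≡ 3 (mod 8), (2/507) = -1.
Reciprocity: 13 ≡ 1 and 507 ≡ 3 (mod 4), so (13/507) = +(507/13).
Reduce top mod 13: now compute (0/13).
Top reduces to 0: gcd > 1, so the symbol is 0.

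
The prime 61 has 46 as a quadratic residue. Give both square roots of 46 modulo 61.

61 ≡ 1 (mod 4), so we find a root by search.
Trying successive values, 30² = 900 ≡ 46 (mod 61). The other root is 61 − 30 = 31.

30, 31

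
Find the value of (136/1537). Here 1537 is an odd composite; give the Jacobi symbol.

Pull out 2^3: since 1537 ≡ 1 (mod 8), (2/1537) = +1, so (2/1537)^3 = +1.
Reciprocity: 17 ≡ 1 and 1537 ≡ 1 (mod 4), so (17/1537) = +(1537/17).
Reduce top mod 17: now compute (7/17).
Reciprocity: 7 ≡ 3 and 17 ≡ 1 (mod 4), so (7/17) = +(17/7).
Reduce top mod 7: now compute (3/7).
Reciprocity: 3 ≡ 3 and 7 ≡ 3 (mod 4), so (3/7) = −(7/3).
Reduce top mod 3: now compute (1/3).
Reached (1/3) = 1. Collecting the sign flips along the way, the symbol is -1.

-1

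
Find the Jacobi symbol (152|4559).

Pull out 2^3: since 4559 ≡ 7 (mod 8), (2/4559) = +1, so (2/4559)^3 = +1.
Reciprocity: 19 ≡ 3 and 4559 ≡ 3 (mod 4), so (19/4559) = −(4559/19).
Reduce top mod 19: now compute (18/19).
Pull out 2: since 19 ≡ 3 (mod 8), (2/19) = -1.
Reciprocity: 9 ≡ 1 and 19 ≡ 3 (mod 4), so (9/19) = +(19/9).
Reduce top mod 9: now compute (1/9).
Reached (1/9) = 1. Collecting the sign flips along the way, the symbol is +1.

1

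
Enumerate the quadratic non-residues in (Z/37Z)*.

2,5,6,8,13,14,15,17,18,19,20,22,23,24,29,31,32,35

Square k = 1,…,18 (k and 37−k give the same square):
1²=1, 2²=4, 3²=9, 4²=16, 5²=25, 6²=36, 7²≡12, 8²≡27, 9²≡7, 10²≡26, 11²≡10, 12²≡33, 13²≡21, 14²≡11, 15²≡3, 16²≡34, 17²≡30, 18²≡28 (mod 37).
The residues are {1, 3, 4, 7, 9, 10, 11, 12, 16, 21, 25, 26, 27, 28, 30, 33, 34, 36}; the non-residues are the remaining 18 nonzero classes.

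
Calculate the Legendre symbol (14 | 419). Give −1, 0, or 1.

-1

Euler's criterion: (14/419) ≡ 14^209 (mod 419).
14^2 ≡ 196 (mod 419)
14^4 ≡ 287 (mod 419)
14^8 ≡ 245 (mod 419)
14^16 ≡ 108 (mod 419)
14^32 ≡ 351 (mod 419)
14^64 ≡ 15 (mod 419)
14^128 ≡ 225 (mod 419)
14^209 = 14^(128+64+16+1) ≡ 418 (mod 419).
Result is 418 ≡ −1, so (14/419) = −1.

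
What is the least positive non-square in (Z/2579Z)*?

(2/2579) = −1, so 2 is the smallest positive non-residue mod 2579.

2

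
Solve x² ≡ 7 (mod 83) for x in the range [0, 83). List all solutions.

16, 67

Since 83 ≡ 3 (mod 4), a square root of 7 is 7^((83+1)/4) = 7^21 mod 83.
Repeated squaring: 7^2≡49, 7^4≡77, 7^8≡36, 7^16≡51 (mod 83).
7^21 = 7^(16+4+1) ≡ 16 (mod 83).
Check: 16² = 256 ≡ 7 (mod 83). The two roots are 16 and 67.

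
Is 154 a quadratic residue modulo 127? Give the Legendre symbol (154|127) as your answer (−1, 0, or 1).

-1

Euler's criterion: (154/127) ≡ 27^63 (mod 127).
27^2 ≡ 94 (mod 127)
27^4 ≡ 73 (mod 127)
27^8 ≡ 122 (mod 127)
27^16 ≡ 25 (mod 127)
27^32 ≡ 117 (mod 127)
27^63 = 27^(32+16+8+4+2+1) ≡ 126 (mod 127).
Result is 126 ≡ −1, so (154/127) = −1.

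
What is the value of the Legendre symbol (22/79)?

Euler's criterion: (22/79) ≡ 22^39 (mod 79).
22^2 ≡ 10 (mod 79)
22^4 ≡ 21 (mod 79)
22^8 ≡ 46 (mod 79)
22^16 ≡ 62 (mod 79)
22^32 ≡ 52 (mod 79)
22^39 = 22^(32+4+2+1) ≡ 1 (mod 79).
Result is 1, so (22/79) = 1.

1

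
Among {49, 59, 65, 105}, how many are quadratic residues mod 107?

(49/107) = +1 → QR.
(59/107) = -1 → non-residue.
(65/107) = -1 → non-residue.
(105/107) = +1 → QR.
Total quadratic residues among the 4: 2.

2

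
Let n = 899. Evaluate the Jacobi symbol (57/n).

Reciprocity: 57 ≡ 1 and 899 ≡ 3 (mod 4), so (57/899) = +(899/57).
Reduce top mod 57: now compute (44/57).
Pull out 2^2: since 57 ≡ 1 (mod 8), (2/57) = +1, so (2/57)^2 = +1.
Reciprocity: 11 ≡ 3 and 57 ≡ 1 (mod 4), so (11/57) = +(57/11).
Reduce top mod 11: now compute (2/11).
Pull out 2: since 11 ≡ 3 (mod 8), (2/11) = -1.
Reached (1/11) = 1. Collecting the sign flips along the way, the symbol is -1.

-1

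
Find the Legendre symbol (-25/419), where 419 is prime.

-1

Euler's criterion: (-25/419) ≡ 394^209 (mod 419).
394^2 ≡ 206 (mod 419)
394^4 ≡ 117 (mod 419)
394^8 ≡ 281 (mod 419)
394^16 ≡ 189 (mod 419)
394^32 ≡ 106 (mod 419)
394^64 ≡ 342 (mod 419)
394^128 ≡ 63 (mod 419)
394^209 = 394^(128+64+16+1) ≡ 418 (mod 419).
Result is 418 ≡ −1, so (-25/419) = −1.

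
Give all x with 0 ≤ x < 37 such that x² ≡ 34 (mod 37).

16, 21

37 ≡ 1 (mod 4), so we find a root by search.
Trying successive values, 16² = 256 ≡ 34 (mod 37). The other root is 37 − 16 = 21.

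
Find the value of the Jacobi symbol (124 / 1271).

0

Pull out 2^2: since 1271 ≡ 7 (mod 8), (2/1271) = +1, so (2/1271)^2 = +1.
Reciprocity: 31 ≡ 3 and 1271 ≡ 3 (mod 4), so (31/1271) = −(1271/31).
Reduce top mod 31: now compute (0/31).
Top reduces to 0: gcd > 1, so the symbol is 0.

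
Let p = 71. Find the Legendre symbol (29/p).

1

Euler's criterion: (29/71) ≡ 29^35 (mod 71).
29^2 ≡ 60 (mod 71)
29^4 ≡ 50 (mod 71)
29^8 ≡ 15 (mod 71)
29^16 ≡ 12 (mod 71)
29^32 ≡ 2 (mod 71)
29^35 = 29^(32+2+1) ≡ 1 (mod 71).
Result is 1, so (29/71) = 1.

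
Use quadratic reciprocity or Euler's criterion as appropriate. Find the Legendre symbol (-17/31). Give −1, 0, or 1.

First reduce: -17 ≡ 14 (mod 31).
Pull out 2: since 31 ≡ 7 (mod 8), (2/31) = +1.
Reciprocity: 7 ≡ 3 and 31 ≡ 3 (mod 4), so (7/31) = −(31/7).
Reduce top mod 7: now compute (3/7).
Reciprocity: 3 ≡ 3 and 7 ≡ 3 (mod 4), so (3/7) = −(7/3).
Reduce top mod 3: now compute (1/3).
Reached (1/3) = 1. Collecting the sign flips along the way, the symbol is +1.

1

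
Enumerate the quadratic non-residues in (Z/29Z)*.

Square k = 1,…,14 (k and 29−k give the same square):
1²=1, 2²=4, 3²=9, 4²=16, 5²=25, 6²≡7, 7²≡20, 8²≡6, 9²≡23, 10²≡13, 11²≡5, 12²≡28, 13²≡24, 14²≡22 (mod 29).
The residues are {1, 4, 5, 6, 7, 9, 13, 16, 20, 22, 23, 24, 25, 28}; the non-residues are the remaining 14 nonzero classes.

2 3 8 10 11 12 14 15 17 18 19 21 26 27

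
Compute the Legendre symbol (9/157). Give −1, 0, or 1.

1

Reciprocity: 9 ≡ 1 and 157 ≡ 1 (mod 4), so (9/157) = +(157/9).
Reduce top mod 9: now compute (4/9).
Pull out 2^2: since 9 ≡ 1 (mod 8), (2/9) = +1, so (2/9)^2 = +1.
Reached (1/9) = 1. Collecting the sign flips along the way, the symbol is +1.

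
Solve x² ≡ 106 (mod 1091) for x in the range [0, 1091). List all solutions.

Since 1091 ≡ 3 (mod 4), a square root of 106 is 106^((1091+1)/4) = 106^273 mod 1091.
Repeated squaring: 106^2≡326, 106^4≡449, 106^8≡857, 106^16≡206, 106^32≡978, 106^64≡768, 106^128≡684, 106^256≡908 (mod 1091).
106^273 = 106^(256+16+1) ≡ 345 (mod 1091).
Check: 345² = 119025 ≡ 106 (mod 1091). The two roots are 345 and 746.

345, 746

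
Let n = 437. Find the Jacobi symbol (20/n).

Pull out 2^2: since 437 ≡ 5 (mod 8), (2/437) = -1, so (2/437)^2 = +1.
Reciprocity: 5 ≡ 1 and 437 ≡ 1 (mod 4), so (5/437) = +(437/5).
Reduce top mod 5: now compute (2/5).
Pull out 2: since 5 ≡ 5 (mod 8), (2/5) = -1.
Reached (1/5) = 1. Collecting the sign flips along the way, the symbol is -1.

-1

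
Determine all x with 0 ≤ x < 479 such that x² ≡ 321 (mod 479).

92, 387

Since 479 ≡ 3 (mod 4), a square root of 321 is 321^((479+1)/4) = 321^120 mod 479.
Repeated squaring: 321^2≡56, 321^4≡262, 321^8≡147, 321^16≡54, 321^32≡42, 321^64≡327 (mod 479).
321^120 = 321^(64+32+16+8) ≡ 92 (mod 479).
Check: 92² = 8464 ≡ 321 (mod 479). The two roots are 92 and 387.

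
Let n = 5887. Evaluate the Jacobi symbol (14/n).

0

Pull out 2: since 5887 ≡ 7 (mod 8), (2/5887) = +1.
Reciprocity: 7 ≡ 3 and 5887 ≡ 3 (mod 4), so (7/5887) = −(5887/7).
Reduce top mod 7: now compute (0/7).
Top reduces to 0: gcd > 1, so the symbol is 0.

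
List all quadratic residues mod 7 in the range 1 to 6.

Square k = 1,…,3 (k and 7−k give the same square):
1²=1, 2²=4, 3²≡2 (mod 7).
So the quadratic residues mod 7 are {1, 2, 4}.

1 2 4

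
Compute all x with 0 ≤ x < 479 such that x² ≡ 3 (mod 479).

Since 479 ≡ 3 (mod 4), a square root of 3 is 3^((479+1)/4) = 3^120 mod 479.
Repeated squaring: 3^2≡9, 3^4≡81, 3^8≡334, 3^16≡428, 3^32≡206, 3^64≡284 (mod 479).
3^120 = 3^(64+32+16+8) ≡ 448 (mod 479).
Check: 448² = 200704 ≡ 3 (mod 479). The two roots are 31 and 448.

31, 448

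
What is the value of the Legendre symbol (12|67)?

Pull out 2^2: since 67 ≡ 3 (mod 8), (2/67) = -1, so (2/67)^2 = +1.
Reciprocity: 3 ≡ 3 and 67 ≡ 3 (mod 4), so (3/67) = −(67/3).
Reduce top mod 3: now compute (1/3).
Reached (1/3) = 1. Collecting the sign flips along the way, the symbol is -1.

-1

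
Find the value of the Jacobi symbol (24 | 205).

Pull out 2^3: since 205 ≡ 5 (mod 8), (2/205) = -1, so (2/205)^3 = -1.
Reciprocity: 3 ≡ 3 and 205 ≡ 1 (mod 4), so (3/205) = +(205/3).
Reduce top mod 3: now compute (1/3).
Reached (1/3) = 1. Collecting the sign flips along the way, the symbol is -1.

-1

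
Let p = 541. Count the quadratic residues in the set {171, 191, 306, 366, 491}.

(171/541) = +1 → QR.
(191/541) = -1 → non-residue.
(306/541) = +1 → QR.
(366/541) = +1 → QR.
(491/541) = -1 → non-residue.
Total quadratic residues among the 5: 3.

3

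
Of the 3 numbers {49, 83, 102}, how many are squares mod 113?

3

(49/113) = +1 → QR.
(83/113) = +1 → QR.
(102/113) = +1 → QR.
Total quadratic residues among the 3: 3.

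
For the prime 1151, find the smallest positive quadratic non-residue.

(2/1151) = +1, so 2 is a residue.
(3/1151) = +1, so 3 is a residue.
(4/1151) = +1, so 4 is a residue.
(5/1151) = +1, so 5 is a residue.
(6/1151) = +1, so 6 is a residue.
(7/1151) = +1, so 7 is a residue.
(8/1151) = +1, so 8 is a residue.
(9/1151) = +1, so 9 is a residue.
(10/1151) = +1, so 10 is a residue.
(11/1151) = +1, so 11 is a residue.
(12/1151) = +1, so 12 is a residue.
(13/1151) = −1, so 13 is the smallest positive non-residue mod 1151.

13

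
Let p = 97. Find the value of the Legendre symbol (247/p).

1

First reduce: 247 ≡ 53 (mod 97).
Reciprocity: 53 ≡ 1 and 97 ≡ 1 (mod 4), so (53/97) = +(97/53).
Reduce top mod 53: now compute (44/53).
Pull out 2^2: since 53 ≡ 5 (mod 8), (2/53) = -1, so (2/53)^2 = +1.
Reciprocity: 11 ≡ 3 and 53 ≡ 1 (mod 4), so (11/53) = +(53/11).
Reduce top mod 11: now compute (9/11).
Reciprocity: 9 ≡ 1 and 11 ≡ 3 (mod 4), so (9/11) = +(11/9).
Reduce top mod 9: now compute (2/9).
Pull out 2: since 9 ≡ 1 (mod 8), (2/9) = +1.
Reached (1/9) = 1. Collecting the sign flips along the way, the symbol is +1.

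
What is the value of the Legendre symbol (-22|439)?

-1

First reduce: -22 ≡ 417 (mod 439).
Reciprocity: 417 ≡ 1 and 439 ≡ 3 (mod 4), so (417/439) = +(439/417).
Reduce top mod 417: now compute (22/417).
Pull out 2: since 417 ≡ 1 (mod 8), (2/417) = +1.
Reciprocity: 11 ≡ 3 and 417 ≡ 1 (mod 4), so (11/417) = +(417/11).
Reduce top mod 11: now compute (10/11).
Pull out 2: since 11 ≡ 3 (mod 8), (2/11) = -1.
Reciprocity: 5 ≡ 1 and 11 ≡ 3 (mod 4), so (5/11) = +(11/5).
Reduce top mod 5: now compute (1/5).
Reached (1/5) = 1. Collecting the sign flips along the way, the symbol is -1.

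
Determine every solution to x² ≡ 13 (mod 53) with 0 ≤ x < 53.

53 ≡ 1 (mod 4), so we find a root by search.
Trying successive values, 15² = 225 ≡ 13 (mod 53). The other root is 53 − 15 = 38.

15, 38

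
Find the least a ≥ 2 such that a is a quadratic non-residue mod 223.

3

(2/223) = +1, so 2 is a residue.
(3/223) = −1, so 3 is the smallest positive non-residue mod 223.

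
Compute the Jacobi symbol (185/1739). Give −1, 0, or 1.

Reciprocity: 185 ≡ 1 and 1739 ≡ 3 (mod 4), so (185/1739) = +(1739/185).
Reduce top mod 185: now compute (74/185).
Pull out 2: since 185 ≡ 1 (mod 8), (2/185) = +1.
Reciprocity: 37 ≡ 1 and 185 ≡ 1 (mod 4), so (37/185) = +(185/37).
Reduce top mod 37: now compute (0/37).
Top reduces to 0: gcd > 1, so the symbol is 0.

0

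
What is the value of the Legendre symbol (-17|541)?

-1

Euler's criterion: (-17/541) ≡ 524^270 (mod 541).
524^2 ≡ 289 (mod 541)
524^4 ≡ 207 (mod 541)
524^8 ≡ 110 (mod 541)
524^16 ≡ 198 (mod 541)
524^32 ≡ 252 (mod 541)
524^64 ≡ 207 (mod 541)
524^128 ≡ 110 (mod 541)
524^256 ≡ 198 (mod 541)
524^270 = 524^(256+8+4+2) ≡ 540 (mod 541).
Result is 540 ≡ −1, so (-17/541) = −1.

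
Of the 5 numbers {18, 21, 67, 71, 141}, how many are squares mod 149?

1

(18/149) = -1 → non-residue.
(21/149) = -1 → non-residue.
(67/149) = +1 → QR.
(71/149) = -1 → non-residue.
(141/149) = -1 → non-residue.
Total quadratic residues among the 5: 1.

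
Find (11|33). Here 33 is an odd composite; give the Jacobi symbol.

0

Reciprocity: 11 ≡ 3 and 33 ≡ 1 (mod 4), so (11/33) = +(33/11).
Reduce top mod 11: now compute (0/11).
Top reduces to 0: gcd > 1, so the symbol is 0.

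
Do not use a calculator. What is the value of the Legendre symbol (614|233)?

1

Euler's criterion: (614/233) ≡ 148^116 (mod 233).
148^2 ≡ 2 (mod 233)
148^4 ≡ 4 (mod 233)
148^8 ≡ 16 (mod 233)
148^16 ≡ 23 (mod 233)
148^32 ≡ 63 (mod 233)
148^64 ≡ 8 (mod 233)
148^116 = 148^(64+32+16+4) ≡ 1 (mod 233).
Result is 1, so (614/233) = 1.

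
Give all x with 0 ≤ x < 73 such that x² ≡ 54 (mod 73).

73 ≡ 1 (mod 4), so we find a root by search.
Trying successive values, 28² = 784 ≡ 54 (mod 73). The other root is 73 − 28 = 45.

28, 45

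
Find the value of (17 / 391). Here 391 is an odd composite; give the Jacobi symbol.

0

Reciprocity: 17 ≡ 1 and 391 ≡ 3 (mod 4), so (17/391) = +(391/17).
Reduce top mod 17: now compute (0/17).
Top reduces to 0: gcd > 1, so the symbol is 0.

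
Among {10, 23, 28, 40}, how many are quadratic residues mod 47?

1

(10/47) = -1 → non-residue.
(23/47) = -1 → non-residue.
(28/47) = +1 → QR.
(40/47) = -1 → non-residue.
Total quadratic residues among the 4: 1.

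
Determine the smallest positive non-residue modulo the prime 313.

5

(2/313) = +1, so 2 is a residue.
(3/313) = +1, so 3 is a residue.
(4/313) = +1, so 4 is a residue.
(5/313) = −1, so 5 is the smallest positive non-residue mod 313.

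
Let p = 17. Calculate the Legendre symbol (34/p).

0

First reduce: 34 ≡ 0 (mod 17).
Top reduces to 0: gcd > 1, so the symbol is 0.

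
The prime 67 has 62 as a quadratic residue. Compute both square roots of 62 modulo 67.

Since 67 ≡ 3 (mod 4), a square root of 62 is 62^((67+1)/4) = 62^17 mod 67.
Repeated squaring: 62^2≡25, 62^4≡22, 62^8≡15, 62^16≡24 (mod 67).
62^17 = 62^(16+1) ≡ 14 (mod 67).
Check: 14² = 196 ≡ 62 (mod 67). The two roots are 14 and 53.

14, 53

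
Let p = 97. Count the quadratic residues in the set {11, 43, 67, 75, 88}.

(11/97) = +1 → QR.
(43/97) = +1 → QR.
(67/97) = -1 → non-residue.
(75/97) = +1 → QR.
(88/97) = +1 → QR.
Total quadratic residues among the 5: 4.

4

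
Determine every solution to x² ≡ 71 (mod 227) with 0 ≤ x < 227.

Since 227 ≡ 3 (mod 4), a square root of 71 is 71^((227+1)/4) = 71^57 mod 227.
Repeated squaring: 71^2≡47, 71^4≡166, 71^8≡89, 71^16≡203, 71^32≡122 (mod 227).
71^57 = 71^(32+16+8+1) ≡ 57 (mod 227).
Check: 57² = 3249 ≡ 71 (mod 227). The two roots are 57 and 170.

57, 170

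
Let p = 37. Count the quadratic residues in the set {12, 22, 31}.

1

(12/37) = +1 → QR.
(22/37) = -1 → non-residue.
(31/37) = -1 → non-residue.
Total quadratic residues among the 3: 1.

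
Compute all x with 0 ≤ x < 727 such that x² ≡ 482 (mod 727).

44, 683

Since 727 ≡ 3 (mod 4), a square root of 482 is 482^((727+1)/4) = 482^182 mod 727.
Repeated squaring: 482^2≡411, 482^4≡257, 482^8≡619, 482^16≡32, 482^32≡297, 482^64≡242, 482^128≡404 (mod 727).
482^182 = 482^(128+32+16+4+2) ≡ 683 (mod 727).
Check: 683² = 466489 ≡ 482 (mod 727). The two roots are 44 and 683.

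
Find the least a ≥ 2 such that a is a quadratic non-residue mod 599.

(2/599) = +1, so 2 is a residue.
(3/599) = +1, so 3 is a residue.
(4/599) = +1, so 4 is a residue.
(5/599) = +1, so 5 is a residue.
(6/599) = +1, so 6 is a residue.
(7/599) = −1, so 7 is the smallest positive non-residue mod 599.

7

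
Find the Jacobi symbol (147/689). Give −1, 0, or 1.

Reciprocity: 147 ≡ 3 and 689 ≡ 1 (mod 4), so (147/689) = +(689/147).
Reduce top mod 147: now compute (101/147).
Reciprocity: 101 ≡ 1 and 147 ≡ 3 (mod 4), so (101/147) = +(147/101).
Reduce top mod 101: now compute (46/101).
Pull out 2: since 101 ≡ 5 (mod 8), (2/101) = -1.
Reciprocity: 23 ≡ 3 and 101 ≡ 1 (mod 4), so (23/101) = +(101/23).
Reduce top mod 23: now compute (9/23).
Reciprocity: 9 ≡ 1 and 23 ≡ 3 (mod 4), so (9/23) = +(23/9).
Reduce top mod 9: now compute (5/9).
Reciprocity: 5 ≡ 1 and 9 ≡ 1 (mod 4), so (5/9) = +(9/5).
Reduce top mod 5: now compute (4/5).
Pull out 2^2: since 5 ≡ 5 (mod 8), (2/5) = -1, so (2/5)^2 = +1.
Reached (1/5) = 1. Collecting the sign flips along the way, the symbol is -1.

-1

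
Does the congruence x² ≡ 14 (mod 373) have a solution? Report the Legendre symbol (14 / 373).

Pull out 2: since 373 ≡ 5 (mod 8), (2/373) = -1.
Reciprocity: 7 ≡ 3 and 373 ≡ 1 (mod 4), so (7/373) = +(373/7).
Reduce top mod 7: now compute (2/7).
Pull out 2: since 7 ≡ 7 (mod 8), (2/7) = +1.
Reached (1/7) = 1. Collecting the sign flips along the way, the symbol is -1.

-1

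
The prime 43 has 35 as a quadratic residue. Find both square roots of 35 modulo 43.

11, 32

Since 43 ≡ 3 (mod 4), a square root of 35 is 35^((43+1)/4) = 35^11 mod 43.
Repeated squaring: 35^2≡21, 35^4≡11, 35^8≡35 (mod 43).
35^11 = 35^(8+2+1) ≡ 11 (mod 43).
Check: 11² = 121 ≡ 35 (mod 43). The two roots are 11 and 32.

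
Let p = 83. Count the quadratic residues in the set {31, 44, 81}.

3

(31/83) = +1 → QR.
(44/83) = +1 → QR.
(81/83) = +1 → QR.
Total quadratic residues among the 3: 3.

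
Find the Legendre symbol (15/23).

Euler's criterion: (15/23) ≡ 15^11 (mod 23).
15^2 ≡ 18 (mod 23)
15^4 ≡ 2 (mod 23)
15^8 ≡ 4 (mod 23)
15^11 = 15^(8+2+1) ≡ 22 (mod 23).
Result is 22 ≡ −1, so (15/23) = −1.

-1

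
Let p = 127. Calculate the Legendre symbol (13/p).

1

Reciprocity: 13 ≡ 1 and 127 ≡ 3 (mod 4), so (13/127) = +(127/13).
Reduce top mod 13: now compute (10/13).
Pull out 2: since 13 ≡ 5 (mod 8), (2/13) = -1.
Reciprocity: 5 ≡ 1 and 13 ≡ 1 (mod 4), so (5/13) = +(13/5).
Reduce top mod 5: now compute (3/5).
Reciprocity: 3 ≡ 3 and 5 ≡ 1 (mod 4), so (3/5) = +(5/3).
Reduce top mod 3: now compute (2/3).
Pull out 2: since 3 ≡ 3 (mod 8), (2/3) = -1.
Reached (1/3) = 1. Collecting the sign flips along the way, the symbol is +1.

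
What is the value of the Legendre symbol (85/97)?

1

Reciprocity: 85 ≡ 1 and 97 ≡ 1 (mod 4), so (85/97) = +(97/85).
Reduce top mod 85: now compute (12/85).
Pull out 2^2: since 85 ≡ 5 (mod 8), (2/85) = -1, so (2/85)^2 = +1.
Reciprocity: 3 ≡ 3 and 85 ≡ 1 (mod 4), so (3/85) = +(85/3).
Reduce top mod 3: now compute (1/3).
Reached (1/3) = 1. Collecting the sign flips along the way, the symbol is +1.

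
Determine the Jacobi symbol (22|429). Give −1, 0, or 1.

Pull out 2: since 429 ≡ 5 (mod 8), (2/429) = -1.
Reciprocity: 11 ≡ 3 and 429 ≡ 1 (mod 4), so (11/429) = +(429/11).
Reduce top mod 11: now compute (0/11).
Top reduces to 0: gcd > 1, so the symbol is 0.

0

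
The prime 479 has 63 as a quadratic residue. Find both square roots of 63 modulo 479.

Since 479 ≡ 3 (mod 4), a square root of 63 is 63^((479+1)/4) = 63^120 mod 479.
Repeated squaring: 63^2≡137, 63^4≡88, 63^8≡80, 63^16≡173, 63^32≡231, 63^64≡192 (mod 479).
63^120 = 63^(64+32+16+8) ≡ 365 (mod 479).
Check: 365² = 133225 ≡ 63 (mod 479). The two roots are 114 and 365.

114, 365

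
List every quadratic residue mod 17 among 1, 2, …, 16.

Square k = 1,…,8 (k and 17−k give the same square):
1²=1, 2²=4, 3²=9, 4²=16, 5²≡8, 6²≡2, 7²≡15, 8²≡13 (mod 17).
So the quadratic residues mod 17 are {1, 2, 4, 8, 9, 13, 15, 16}.

1, 2, 4, 8, 9, 13, 15, 16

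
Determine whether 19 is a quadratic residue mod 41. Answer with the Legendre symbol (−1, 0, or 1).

-1

Reciprocity: 19 ≡ 3 and 41 ≡ 1 (mod 4), so (19/41) = +(41/19).
Reduce top mod 19: now compute (3/19).
Reciprocity: 3 ≡ 3 and 19 ≡ 3 (mod 4), so (3/19) = −(19/3).
Reduce top mod 3: now compute (1/3).
Reached (1/3) = 1. Collecting the sign flips along the way, the symbol is -1.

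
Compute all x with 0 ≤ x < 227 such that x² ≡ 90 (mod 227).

Since 227 ≡ 3 (mod 4), a square root of 90 is 90^((227+1)/4) = 90^57 mod 227.
Repeated squaring: 90^2≡155, 90^4≡190, 90^8≡7, 90^16≡49, 90^32≡131 (mod 227).
90^57 = 90^(32+16+8+1) ≡ 192 (mod 227).
Check: 192² = 36864 ≡ 90 (mod 227). The two roots are 35 and 192.

35, 192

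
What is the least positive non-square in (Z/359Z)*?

7

(2/359) = +1, so 2 is a residue.
(3/359) = +1, so 3 is a residue.
(4/359) = +1, so 4 is a residue.
(5/359) = +1, so 5 is a residue.
(6/359) = +1, so 6 is a residue.
(7/359) = −1, so 7 is the smallest positive non-residue mod 359.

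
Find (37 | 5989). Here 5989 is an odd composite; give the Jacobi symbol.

-1

Reciprocity: 37 ≡ 1 and 5989 ≡ 1 (mod 4), so (37/5989) = +(5989/37).
Reduce top mod 37: now compute (32/37).
Pull out 2^5: since 37 ≡ 5 (mod 8), (2/37) = -1, so (2/37)^5 = -1.
Reached (1/37) = 1. Collecting the sign flips along the way, the symbol is -1.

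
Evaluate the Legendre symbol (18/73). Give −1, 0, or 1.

Pull out 2: since 73 ≡ 1 (mod 8), (2/73) = +1.
Reciprocity: 9 ≡ 1 and 73 ≡ 1 (mod 4), so (9/73) = +(73/9).
Reduce top mod 9: now compute (1/9).
Reached (1/9) = 1. Collecting the sign flips along the way, the symbol is +1.

1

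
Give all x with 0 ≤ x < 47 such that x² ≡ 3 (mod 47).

Since 47 ≡ 3 (mod 4), a square root of 3 is 3^((47+1)/4) = 3^12 mod 47.
Repeated squaring: 3^2≡9, 3^4≡34, 3^8≡28 (mod 47).
3^12 = 3^(8+4) ≡ 12 (mod 47).
Check: 12² = 144 ≡ 3 (mod 47). The two roots are 12 and 35.

12, 35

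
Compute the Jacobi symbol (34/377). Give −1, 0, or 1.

-1

Pull out 2: since 377 ≡ 1 (mod 8), (2/377) = +1.
Reciprocity: 17 ≡ 1 and 377 ≡ 1 (mod 4), so (17/377) = +(377/17).
Reduce top mod 17: now compute (3/17).
Reciprocity: 3 ≡ 3 and 17 ≡ 1 (mod 4), so (3/17) = +(17/3).
Reduce top mod 3: now compute (2/3).
Pull out 2: since 3 ≡ 3 (mod 8), (2/3) = -1.
Reached (1/3) = 1. Collecting the sign flips along the way, the symbol is -1.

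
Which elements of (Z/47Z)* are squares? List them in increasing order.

1, 2, 3, 4, 6, 7, 8, 9, 12, 14, 16, 17, 18, 21, 24, 25, 27, 28, 32, 34, 36, 37, 42

Square k = 1,…,23 (k and 47−k give the same square):
1²=1, 2²=4, 3²=9, 4²=16, 5²=25, 6²=36, 7²≡2, 8²≡17, 9²≡34, 10²≡6, 11²≡27, 12²≡3, 13²≡28, 14²≡8, 15²≡37, 16²≡21, 17²≡7, 18²≡42, 19²≡32, 20²≡24, 21²≡18, 22²≡14, 23²≡12 (mod 47).
So the quadratic residues mod 47 are {1, 2, 3, 4, 6, 7, 8, 9, 12, 14, 16, 17, 18, 21, 24, 25, 27, 28, 32, 34, 36, 37, 42}.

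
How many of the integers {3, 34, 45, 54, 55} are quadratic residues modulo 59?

2

(3/59) = +1 → QR.
(34/59) = -1 → non-residue.
(45/59) = +1 → QR.
(54/59) = -1 → non-residue.
(55/59) = -1 → non-residue.
Total quadratic residues among the 5: 2.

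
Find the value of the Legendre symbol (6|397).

Euler's criterion: (6/397) ≡ 6^198 (mod 397).
6^2 ≡ 36 (mod 397)
6^4 ≡ 105 (mod 397)
6^8 ≡ 306 (mod 397)
6^16 ≡ 341 (mod 397)
6^32 ≡ 357 (mod 397)
6^64 ≡ 12 (mod 397)
6^128 ≡ 144 (mod 397)
6^198 = 6^(128+64+4+2) ≡ 396 (mod 397).
Result is 396 ≡ −1, so (6/397) = −1.

-1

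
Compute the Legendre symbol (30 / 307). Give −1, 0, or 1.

Pull out 2: since 307 ≡ 3 (mod 8), (2/307) = -1.
Reciprocity: 15 ≡ 3 and 307 ≡ 3 (mod 4), so (15/307) = −(307/15).
Reduce top mod 15: now compute (7/15).
Reciprocity: 7 ≡ 3 and 15 ≡ 3 (mod 4), so (7/15) = −(15/7).
Reduce top mod 7: now compute (1/7).
Reached (1/7) = 1. Collecting the sign flips along the way, the symbol is -1.

-1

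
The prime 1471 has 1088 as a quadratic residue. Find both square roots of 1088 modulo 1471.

Since 1471 ≡ 3 (mod 4), a square root of 1088 is 1088^((1471+1)/4) = 1088^368 mod 1471.
Repeated squaring: 1088^2≡1060, 1088^4≡1227, 1088^8≡696, 1088^16≡457, 1088^32≡1438, 1088^64≡1089, 1088^128≡295, 1088^256≡236 (mod 1471).
1088^368 = 1088^(256+64+32+16) ≡ 265 (mod 1471).
Check: 265² = 70225 ≡ 1088 (mod 1471). The two roots are 265 and 1206.

265, 1206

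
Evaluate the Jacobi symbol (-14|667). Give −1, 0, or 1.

First reduce: -14 ≡ 653 (mod 667).
Reciprocity: 653 ≡ 1 and 667 ≡ 3 (mod 4), so (653/667) = +(667/653).
Reduce top mod 653: now compute (14/653).
Pull out 2: since 653 ≡ 5 (mod 8), (2/653) = -1.
Reciprocity: 7 ≡ 3 and 653 ≡ 1 (mod 4), so (7/653) = +(653/7).
Reduce top mod 7: now compute (2/7).
Pull out 2: since 7 ≡ 7 (mod 8), (2/7) = +1.
Reached (1/7) = 1. Collecting the sign flips along the way, the symbol is -1.

-1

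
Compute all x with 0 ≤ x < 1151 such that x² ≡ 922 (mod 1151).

Since 1151 ≡ 3 (mod 4), a square root of 922 is 922^((1151+1)/4) = 922^288 mod 1151.
Repeated squaring: 922^2≡646, 922^4≡654, 922^8≡695, 922^16≡756, 922^32≡640, 922^64≡995, 922^128≡165, 922^256≡752 (mod 1151).
922^288 = 922^(256+32) ≡ 162 (mod 1151).
Check: 162² = 26244 ≡ 922 (mod 1151). The two roots are 162 and 989.

162, 989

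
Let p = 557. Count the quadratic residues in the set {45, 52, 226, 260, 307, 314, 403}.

(45/557) = -1 → non-residue.
(52/557) = -1 → non-residue.
(226/557) = -1 → non-residue.
(260/557) = +1 → QR.
(307/557) = +1 → QR.
(314/557) = -1 → non-residue.
(403/557) = +1 → QR.
Total quadratic residues among the 7: 3.

3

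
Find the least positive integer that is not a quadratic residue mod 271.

3

(2/271) = +1, so 2 is a residue.
(3/271) = −1, so 3 is the smallest positive non-residue mod 271.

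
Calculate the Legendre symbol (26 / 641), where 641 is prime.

Pull out 2: since 641 ≡ 1 (mod 8), (2/641) = +1.
Reciprocity: 13 ≡ 1 and 641 ≡ 1 (mod 4), so (13/641) = +(641/13).
Reduce top mod 13: now compute (4/13).
Pull out 2^2: since 13 ≡ 5 (mod 8), (2/13) = -1, so (2/13)^2 = +1.
Reached (1/13) = 1. Collecting the sign flips along the way, the symbol is +1.

1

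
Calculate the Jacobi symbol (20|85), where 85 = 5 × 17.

0

Pull out 2^2: since 85 ≡ 5 (mod 8), (2/85) = -1, so (2/85)^2 = +1.
Reciprocity: 5 ≡ 1 and 85 ≡ 1 (mod 4), so (5/85) = +(85/5).
Reduce top mod 5: now compute (0/5).
Top reduces to 0: gcd > 1, so the symbol is 0.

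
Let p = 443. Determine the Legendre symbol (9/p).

Euler's criterion: (9/443) ≡ 9^221 (mod 443).
9^2 ≡ 81 (mod 443)
9^4 ≡ 359 (mod 443)
9^8 ≡ 411 (mod 443)
9^16 ≡ 138 (mod 443)
9^32 ≡ 438 (mod 443)
9^64 ≡ 25 (mod 443)
9^128 ≡ 182 (mod 443)
9^221 = 9^(128+64+16+8+4+1) ≡ 1 (mod 443).
Result is 1, so (9/443) = 1.

1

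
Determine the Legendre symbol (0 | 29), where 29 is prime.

0

Top reduces to 0: gcd > 1, so the symbol is 0.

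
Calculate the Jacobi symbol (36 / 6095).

Pull out 2^2: since 6095 ≡ 7 (mod 8), (2/6095) = +1, so (2/6095)^2 = +1.
Reciprocity: 9 ≡ 1 and 6095 ≡ 3 (mod 4), so (9/6095) = +(6095/9).
Reduce top mod 9: now compute (2/9).
Pull out 2: since 9 ≡ 1 (mod 8), (2/9) = +1.
Reached (1/9) = 1. Collecting the sign flips along the way, the symbol is +1.

1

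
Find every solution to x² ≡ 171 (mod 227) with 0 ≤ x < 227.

Since 227 ≡ 3 (mod 4), a square root of 171 is 171^((227+1)/4) = 171^57 mod 227.
Repeated squaring: 171^2≡185, 171^4≡175, 171^8≡207, 171^16≡173, 171^32≡192 (mod 227).
171^57 = 171^(32+16+8+1) ≡ 25 (mod 227).
Check: 25² = 625 ≡ 171 (mod 227). The two roots are 25 and 202.

25, 202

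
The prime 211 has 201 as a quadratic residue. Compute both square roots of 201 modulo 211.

Since 211 ≡ 3 (mod 4), a square root of 201 is 201^((211+1)/4) = 201^53 mod 211.
Repeated squaring: 201^2≡100, 201^4≡83, 201^8≡137, 201^16≡201, 201^32≡100 (mod 211).
201^53 = 201^(32+16+4+1) ≡ 137 (mod 211).
Check: 137² = 18769 ≡ 201 (mod 211). The two roots are 74 and 137.

74, 137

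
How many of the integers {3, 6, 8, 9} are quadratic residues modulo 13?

(3/13) = +1 → QR.
(6/13) = -1 → non-residue.
(8/13) = -1 → non-residue.
(9/13) = +1 → QR.
Total quadratic residues among the 4: 2.

2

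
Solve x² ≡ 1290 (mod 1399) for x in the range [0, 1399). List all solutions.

413, 986

Since 1399 ≡ 3 (mod 4), a square root of 1290 is 1290^((1399+1)/4) = 1290^350 mod 1399.
Repeated squaring: 1290^2≡689, 1290^4≡460, 1290^8≡351, 1290^16≡89, 1290^32≡926, 1290^64≡1288, 1290^128≡1129, 1290^256≡152 (mod 1399).
1290^350 = 1290^(256+64+16+8+4+2) ≡ 413 (mod 1399).
Check: 413² = 170569 ≡ 1290 (mod 1399). The two roots are 413 and 986.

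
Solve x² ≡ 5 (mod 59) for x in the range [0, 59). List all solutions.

8, 51

Since 59 ≡ 3 (mod 4), a square root of 5 is 5^((59+1)/4) = 5^15 mod 59.
Repeated squaring: 5^2≡25, 5^4≡35, 5^8≡45 (mod 59).
5^15 = 5^(8+4+2+1) ≡ 51 (mod 59).
Check: 51² = 2601 ≡ 5 (mod 59). The two roots are 8 and 51.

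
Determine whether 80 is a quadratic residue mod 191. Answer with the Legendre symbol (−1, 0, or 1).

1

Euler's criterion: (80/191) ≡ 80^95 (mod 191).
80^2 ≡ 97 (mod 191)
80^4 ≡ 50 (mod 191)
80^8 ≡ 17 (mod 191)
80^16 ≡ 98 (mod 191)
80^32 ≡ 54 (mod 191)
80^64 ≡ 51 (mod 191)
80^95 = 80^(64+16+8+4+2+1) ≡ 1 (mod 191).
Result is 1, so (80/191) = 1.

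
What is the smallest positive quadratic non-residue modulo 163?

(2/163) = −1, so 2 is the smallest positive non-residue mod 163.

2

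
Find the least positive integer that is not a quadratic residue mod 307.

2

(2/307) = −1, so 2 is the smallest positive non-residue mod 307.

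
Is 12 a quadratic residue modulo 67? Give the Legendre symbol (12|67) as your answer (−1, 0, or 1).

-1

Pull out 2^2: since 67 ≡ 3 (mod 8), (2/67) = -1, so (2/67)^2 = +1.
Reciprocity: 3 ≡ 3 and 67 ≡ 3 (mod 4), so (3/67) = −(67/3).
Reduce top mod 3: now compute (1/3).
Reached (1/3) = 1. Collecting the sign flips along the way, the symbol is -1.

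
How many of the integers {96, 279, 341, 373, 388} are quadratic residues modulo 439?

1

(96/439) = -1 → non-residue.
(279/439) = -1 → non-residue.
(341/439) = -1 → non-residue.
(373/439) = +1 → QR.
(388/439) = -1 → non-residue.
Total quadratic residues among the 5: 1.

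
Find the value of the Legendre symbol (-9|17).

Euler's criterion: (-9/17) ≡ 8^8 (mod 17).
8^2 ≡ 13 (mod 17)
8^4 ≡ 16 (mod 17)
8^8 ≡ 1 (mod 17)
8^8 = 8^(8) ≡ 1 (mod 17).
Result is 1, so (-9/17) = 1.

1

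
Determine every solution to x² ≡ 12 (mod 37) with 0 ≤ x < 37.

37 ≡ 1 (mod 4), so we find a root by search.
Trying successive values, 7² = 49 ≡ 12 (mod 37). The other root is 37 − 7 = 30.

7, 30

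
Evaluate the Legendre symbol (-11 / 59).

1

First reduce: -11 ≡ 48 (mod 59).
Pull out 2^4: since 59 ≡ 3 (mod 8), (2/59) = -1, so (2/59)^4 = +1.
Reciprocity: 3 ≡ 3 and 59 ≡ 3 (mod 4), so (3/59) = −(59/3).
Reduce top mod 3: now compute (2/3).
Pull out 2: since 3 ≡ 3 (mod 8), (2/3) = -1.
Reached (1/3) = 1. Collecting the sign flips along the way, the symbol is +1.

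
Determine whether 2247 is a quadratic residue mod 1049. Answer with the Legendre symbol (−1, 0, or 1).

Euler's criterion: (2247/1049) ≡ 149^524 (mod 1049).
149^2 ≡ 172 (mod 1049)
149^4 ≡ 212 (mod 1049)
149^8 ≡ 886 (mod 1049)
149^16 ≡ 344 (mod 1049)
149^32 ≡ 848 (mod 1049)
149^64 ≡ 539 (mod 1049)
149^128 ≡ 997 (mod 1049)
149^256 ≡ 606 (mod 1049)
149^512 ≡ 86 (mod 1049)
149^524 = 149^(512+8+4) ≡ 1 (mod 1049).
Result is 1, so (2247/1049) = 1.

1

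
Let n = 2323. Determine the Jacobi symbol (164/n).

-1

Pull out 2^2: since 2323 ≡ 3 (mod 8), (2/2323) = -1, so (2/2323)^2 = +1.
Reciprocity: 41 ≡ 1 and 2323 ≡ 3 (mod 4), so (41/2323) = +(2323/41).
Reduce top mod 41: now compute (27/41).
Reciprocity: 27 ≡ 3 and 41 ≡ 1 (mod 4), so (27/41) = +(41/27).
Reduce top mod 27: now compute (14/27).
Pull out 2: since 27 ≡ 3 (mod 8), (2/27) = -1.
Reciprocity: 7 ≡ 3 and 27 ≡ 3 (mod 4), so (7/27) = −(27/7).
Reduce top mod 7: now compute (6/7).
Pull out 2: since 7 ≡ 7 (mod 8), (2/7) = +1.
Reciprocity: 3 ≡ 3 and 7 ≡ 3 (mod 4), so (3/7) = −(7/3).
Reduce top mod 3: now compute (1/3).
Reached (1/3) = 1. Collecting the sign flips along the way, the symbol is -1.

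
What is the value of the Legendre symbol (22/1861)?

1

Pull out 2: since 1861 ≡ 5 (mod 8), (2/1861) = -1.
Reciprocity: 11 ≡ 3 and 1861 ≡ 1 (mod 4), so (11/1861) = +(1861/11).
Reduce top mod 11: now compute (2/11).
Pull out 2: since 11 ≡ 3 (mod 8), (2/11) = -1.
Reached (1/11) = 1. Collecting the sign flips along the way, the symbol is +1.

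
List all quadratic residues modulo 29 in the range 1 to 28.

Square k = 1,…,14 (k and 29−k give the same square):
1²=1, 2²=4, 3²=9, 4²=16, 5²=25, 6²≡7, 7²≡20, 8²≡6, 9²≡23, 10²≡13, 11²≡5, 12²≡28, 13²≡24, 14²≡22 (mod 29).
So the quadratic residues mod 29 are {1, 4, 5, 6, 7, 9, 13, 16, 20, 22, 23, 24, 25, 28}.

1, 4, 5, 6, 7, 9, 13, 16, 20, 22, 23, 24, 25, 28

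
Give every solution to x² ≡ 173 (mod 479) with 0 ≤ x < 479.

Since 479 ≡ 3 (mod 4), a square root of 173 is 173^((479+1)/4) = 173^120 mod 479.
Repeated squaring: 173^2≡231, 173^4≡192, 173^8≡460, 173^16≡361, 173^32≡33, 173^64≡131 (mod 479).
173^120 = 173^(64+32+16+8) ≡ 80 (mod 479).
Check: 80² = 6400 ≡ 173 (mod 479). The two roots are 80 and 399.

80, 399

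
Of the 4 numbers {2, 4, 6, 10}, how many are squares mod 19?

(2/19) = -1 → non-residue.
(4/19) = +1 → QR.
(6/19) = +1 → QR.
(10/19) = -1 → non-residue.
Total quadratic residues among the 4: 2.

2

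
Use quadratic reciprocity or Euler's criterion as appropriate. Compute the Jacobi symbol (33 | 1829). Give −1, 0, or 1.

-1

Reciprocity: 33 ≡ 1 and 1829 ≡ 1 (mod 4), so (33/1829) = +(1829/33).
Reduce top mod 33: now compute (14/33).
Pull out 2: since 33 ≡ 1 (mod 8), (2/33) = +1.
Reciprocity: 7 ≡ 3 and 33 ≡ 1 (mod 4), so (7/33) = +(33/7).
Reduce top mod 7: now compute (5/7).
Reciprocity: 5 ≡ 1 and 7 ≡ 3 (mod 4), so (5/7) = +(7/5).
Reduce top mod 5: now compute (2/5).
Pull out 2: since 5 ≡ 5 (mod 8), (2/5) = -1.
Reached (1/5) = 1. Collecting the sign flips along the way, the symbol is -1.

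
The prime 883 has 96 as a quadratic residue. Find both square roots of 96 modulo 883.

376, 507

Since 883 ≡ 3 (mod 4), a square root of 96 is 96^((883+1)/4) = 96^221 mod 883.
Repeated squaring: 96^2≡386, 96^4≡652, 96^8≡381, 96^16≡349, 96^32≡830, 96^64≡160, 96^128≡876 (mod 883).
96^221 = 96^(128+64+16+8+4+1) ≡ 376 (mod 883).
Check: 376² = 141376 ≡ 96 (mod 883). The two roots are 376 and 507.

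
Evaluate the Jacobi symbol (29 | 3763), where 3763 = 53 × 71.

1

Reciprocity: 29 ≡ 1 and 3763 ≡ 3 (mod 4), so (29/3763) = +(3763/29).
Reduce top mod 29: now compute (22/29).
Pull out 2: since 29 ≡ 5 (mod 8), (2/29) = -1.
Reciprocity: 11 ≡ 3 and 29 ≡ 1 (mod 4), so (11/29) = +(29/11).
Reduce top mod 11: now compute (7/11).
Reciprocity: 7 ≡ 3 and 11 ≡ 3 (mod 4), so (7/11) = −(11/7).
Reduce top mod 7: now compute (4/7).
Pull out 2^2: since 7 ≡ 7 (mod 8), (2/7) = +1, so (2/7)^2 = +1.
Reached (1/7) = 1. Collecting the sign flips along the way, the symbol is +1.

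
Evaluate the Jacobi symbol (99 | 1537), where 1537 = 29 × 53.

-1

Reciprocity: 99 ≡ 3 and 1537 ≡ 1 (mod 4), so (99/1537) = +(1537/99).
Reduce top mod 99: now compute (52/99).
Pull out 2^2: since 99 ≡ 3 (mod 8), (2/99) = -1, so (2/99)^2 = +1.
Reciprocity: 13 ≡ 1 and 99 ≡ 3 (mod 4), so (13/99) = +(99/13).
Reduce top mod 13: now compute (8/13).
Pull out 2^3: since 13 ≡ 5 (mod 8), (2/13) = -1, so (2/13)^3 = -1.
Reached (1/13) = 1. Collecting the sign flips along the way, the symbol is -1.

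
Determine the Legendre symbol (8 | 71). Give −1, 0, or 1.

1

Euler's criterion: (8/71) ≡ 8^35 (mod 71).
8^2 ≡ 64 (mod 71)
8^4 ≡ 49 (mod 71)
8^8 ≡ 58 (mod 71)
8^16 ≡ 27 (mod 71)
8^32 ≡ 19 (mod 71)
8^35 = 8^(32+2+1) ≡ 1 (mod 71).
Result is 1, so (8/71) = 1.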